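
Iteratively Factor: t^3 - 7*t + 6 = (t - 2)*(t^2 + 2*t - 3) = (t - 2)*(t - 1)*(t + 3)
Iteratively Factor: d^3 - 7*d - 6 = (d + 1)*(d^2 - d - 6) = (d + 1)*(d + 2)*(d - 3)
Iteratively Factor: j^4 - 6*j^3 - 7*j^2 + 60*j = (j - 5)*(j^3 - j^2 - 12*j) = (j - 5)*(j - 4)*(j^2 + 3*j) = (j - 5)*(j - 4)*(j + 3)*(j)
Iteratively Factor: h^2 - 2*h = (h - 2)*(h)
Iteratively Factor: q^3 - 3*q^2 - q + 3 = (q - 3)*(q^2 - 1) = (q - 3)*(q + 1)*(q - 1)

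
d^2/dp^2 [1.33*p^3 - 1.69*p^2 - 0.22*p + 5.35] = 7.98*p - 3.38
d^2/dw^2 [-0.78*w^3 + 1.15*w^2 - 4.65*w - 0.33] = 2.3 - 4.68*w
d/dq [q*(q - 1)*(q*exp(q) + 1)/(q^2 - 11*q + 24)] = (-q*(q - 1)*(2*q - 11)*(q*exp(q) + 1) + (q^2 - 11*q + 24)*(q*(q - 1)*(q + 1)*exp(q) + q*(q*exp(q) + 1) + (q - 1)*(q*exp(q) + 1)))/(q^2 - 11*q + 24)^2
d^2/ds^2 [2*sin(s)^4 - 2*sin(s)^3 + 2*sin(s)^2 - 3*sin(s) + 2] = -32*sin(s)^4 + 18*sin(s)^3 + 16*sin(s)^2 - 9*sin(s) + 4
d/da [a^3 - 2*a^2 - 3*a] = 3*a^2 - 4*a - 3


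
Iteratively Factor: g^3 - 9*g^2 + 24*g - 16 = (g - 4)*(g^2 - 5*g + 4) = (g - 4)^2*(g - 1)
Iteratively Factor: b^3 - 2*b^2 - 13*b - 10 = (b + 2)*(b^2 - 4*b - 5) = (b - 5)*(b + 2)*(b + 1)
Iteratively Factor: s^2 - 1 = (s - 1)*(s + 1)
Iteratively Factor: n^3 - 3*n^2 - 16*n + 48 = (n - 3)*(n^2 - 16) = (n - 4)*(n - 3)*(n + 4)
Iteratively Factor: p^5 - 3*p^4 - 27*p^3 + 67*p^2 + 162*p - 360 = (p + 3)*(p^4 - 6*p^3 - 9*p^2 + 94*p - 120) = (p - 2)*(p + 3)*(p^3 - 4*p^2 - 17*p + 60) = (p - 5)*(p - 2)*(p + 3)*(p^2 + p - 12) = (p - 5)*(p - 3)*(p - 2)*(p + 3)*(p + 4)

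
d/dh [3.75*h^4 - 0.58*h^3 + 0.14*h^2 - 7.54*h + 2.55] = 15.0*h^3 - 1.74*h^2 + 0.28*h - 7.54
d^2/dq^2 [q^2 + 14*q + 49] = 2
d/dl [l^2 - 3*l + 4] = 2*l - 3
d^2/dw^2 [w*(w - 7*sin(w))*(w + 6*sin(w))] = w^2*sin(w) - 4*w*cos(w) - 84*w*cos(2*w) + 6*w - 2*sin(w) - 84*sin(2*w)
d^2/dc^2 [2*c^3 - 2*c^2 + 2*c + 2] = 12*c - 4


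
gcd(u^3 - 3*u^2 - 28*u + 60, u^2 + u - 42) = u - 6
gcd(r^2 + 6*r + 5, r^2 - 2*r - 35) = r + 5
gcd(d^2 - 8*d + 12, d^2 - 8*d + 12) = d^2 - 8*d + 12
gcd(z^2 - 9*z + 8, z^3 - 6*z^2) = 1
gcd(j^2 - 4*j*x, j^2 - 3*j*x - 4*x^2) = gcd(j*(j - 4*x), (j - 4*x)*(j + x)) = -j + 4*x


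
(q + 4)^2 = q^2 + 8*q + 16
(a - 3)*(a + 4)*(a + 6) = a^3 + 7*a^2 - 6*a - 72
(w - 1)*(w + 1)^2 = w^3 + w^2 - w - 1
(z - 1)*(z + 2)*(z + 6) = z^3 + 7*z^2 + 4*z - 12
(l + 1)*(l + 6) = l^2 + 7*l + 6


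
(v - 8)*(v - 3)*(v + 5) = v^3 - 6*v^2 - 31*v + 120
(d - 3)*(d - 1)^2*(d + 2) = d^4 - 3*d^3 - 3*d^2 + 11*d - 6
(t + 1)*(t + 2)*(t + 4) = t^3 + 7*t^2 + 14*t + 8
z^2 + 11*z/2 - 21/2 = (z - 3/2)*(z + 7)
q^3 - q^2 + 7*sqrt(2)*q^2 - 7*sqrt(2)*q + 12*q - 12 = (q - 1)*(q + sqrt(2))*(q + 6*sqrt(2))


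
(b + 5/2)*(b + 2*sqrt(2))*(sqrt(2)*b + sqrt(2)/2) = sqrt(2)*b^3 + 4*b^2 + 3*sqrt(2)*b^2 + 5*sqrt(2)*b/4 + 12*b + 5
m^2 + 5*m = m*(m + 5)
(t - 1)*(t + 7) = t^2 + 6*t - 7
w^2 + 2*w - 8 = (w - 2)*(w + 4)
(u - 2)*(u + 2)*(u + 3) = u^3 + 3*u^2 - 4*u - 12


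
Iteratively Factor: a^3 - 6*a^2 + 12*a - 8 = (a - 2)*(a^2 - 4*a + 4) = (a - 2)^2*(a - 2)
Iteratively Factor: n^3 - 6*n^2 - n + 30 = (n - 3)*(n^2 - 3*n - 10) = (n - 5)*(n - 3)*(n + 2)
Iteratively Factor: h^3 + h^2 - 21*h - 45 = (h + 3)*(h^2 - 2*h - 15) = (h + 3)^2*(h - 5)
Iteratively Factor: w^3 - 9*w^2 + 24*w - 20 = (w - 2)*(w^2 - 7*w + 10) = (w - 2)^2*(w - 5)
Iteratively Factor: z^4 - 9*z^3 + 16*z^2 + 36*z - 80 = (z - 4)*(z^3 - 5*z^2 - 4*z + 20) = (z - 4)*(z - 2)*(z^2 - 3*z - 10) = (z - 4)*(z - 2)*(z + 2)*(z - 5)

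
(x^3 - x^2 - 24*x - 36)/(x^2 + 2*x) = x - 3 - 18/x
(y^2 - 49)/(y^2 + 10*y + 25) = (y^2 - 49)/(y^2 + 10*y + 25)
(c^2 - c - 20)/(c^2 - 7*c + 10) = (c + 4)/(c - 2)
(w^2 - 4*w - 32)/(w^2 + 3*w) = (w^2 - 4*w - 32)/(w*(w + 3))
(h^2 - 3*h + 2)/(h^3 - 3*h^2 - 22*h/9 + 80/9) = 9*(h - 1)/(9*h^2 - 9*h - 40)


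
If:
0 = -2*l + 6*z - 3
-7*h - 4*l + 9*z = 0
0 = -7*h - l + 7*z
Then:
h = 57/98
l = 3/7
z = 9/14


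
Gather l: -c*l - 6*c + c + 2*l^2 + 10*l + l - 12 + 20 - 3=-5*c + 2*l^2 + l*(11 - c) + 5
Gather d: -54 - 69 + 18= -105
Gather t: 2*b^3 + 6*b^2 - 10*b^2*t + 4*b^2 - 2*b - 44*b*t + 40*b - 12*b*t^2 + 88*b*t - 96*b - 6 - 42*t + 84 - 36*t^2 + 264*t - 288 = 2*b^3 + 10*b^2 - 58*b + t^2*(-12*b - 36) + t*(-10*b^2 + 44*b + 222) - 210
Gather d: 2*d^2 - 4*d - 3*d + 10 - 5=2*d^2 - 7*d + 5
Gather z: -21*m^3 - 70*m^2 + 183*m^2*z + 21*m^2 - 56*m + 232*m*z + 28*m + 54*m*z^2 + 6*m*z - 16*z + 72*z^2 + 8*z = -21*m^3 - 49*m^2 - 28*m + z^2*(54*m + 72) + z*(183*m^2 + 238*m - 8)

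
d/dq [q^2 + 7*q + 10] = 2*q + 7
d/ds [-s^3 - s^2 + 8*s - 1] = -3*s^2 - 2*s + 8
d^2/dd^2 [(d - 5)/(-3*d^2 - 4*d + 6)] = 2*(-4*(d - 5)*(3*d + 2)^2 + (9*d - 11)*(3*d^2 + 4*d - 6))/(3*d^2 + 4*d - 6)^3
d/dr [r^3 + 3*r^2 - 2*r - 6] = 3*r^2 + 6*r - 2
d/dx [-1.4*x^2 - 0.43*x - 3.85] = -2.8*x - 0.43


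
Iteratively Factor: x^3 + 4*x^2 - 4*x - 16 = (x + 2)*(x^2 + 2*x - 8) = (x - 2)*(x + 2)*(x + 4)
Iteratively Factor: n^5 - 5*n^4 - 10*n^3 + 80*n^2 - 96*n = (n - 2)*(n^4 - 3*n^3 - 16*n^2 + 48*n) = (n - 4)*(n - 2)*(n^3 + n^2 - 12*n) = n*(n - 4)*(n - 2)*(n^2 + n - 12) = n*(n - 4)*(n - 3)*(n - 2)*(n + 4)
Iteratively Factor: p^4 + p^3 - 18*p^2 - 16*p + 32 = (p - 4)*(p^3 + 5*p^2 + 2*p - 8) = (p - 4)*(p + 4)*(p^2 + p - 2) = (p - 4)*(p - 1)*(p + 4)*(p + 2)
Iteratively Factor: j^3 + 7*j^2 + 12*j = (j + 3)*(j^2 + 4*j) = (j + 3)*(j + 4)*(j)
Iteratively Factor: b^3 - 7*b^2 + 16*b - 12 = (b - 2)*(b^2 - 5*b + 6) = (b - 2)^2*(b - 3)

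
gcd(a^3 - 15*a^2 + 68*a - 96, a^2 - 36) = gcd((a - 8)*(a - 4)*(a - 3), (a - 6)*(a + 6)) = 1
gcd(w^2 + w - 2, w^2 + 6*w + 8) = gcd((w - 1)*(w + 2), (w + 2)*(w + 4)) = w + 2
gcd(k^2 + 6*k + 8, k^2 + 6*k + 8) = k^2 + 6*k + 8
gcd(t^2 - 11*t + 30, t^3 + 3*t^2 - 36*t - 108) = t - 6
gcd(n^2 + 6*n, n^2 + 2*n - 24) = n + 6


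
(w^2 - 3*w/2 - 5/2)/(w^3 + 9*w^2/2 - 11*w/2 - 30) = (w + 1)/(w^2 + 7*w + 12)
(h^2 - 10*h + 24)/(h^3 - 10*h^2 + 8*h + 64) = (h - 6)/(h^2 - 6*h - 16)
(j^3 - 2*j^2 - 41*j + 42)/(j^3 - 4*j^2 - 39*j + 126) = (j - 1)/(j - 3)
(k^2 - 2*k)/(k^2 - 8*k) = (k - 2)/(k - 8)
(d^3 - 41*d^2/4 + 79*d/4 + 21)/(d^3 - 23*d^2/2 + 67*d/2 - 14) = (4*d + 3)/(2*(2*d - 1))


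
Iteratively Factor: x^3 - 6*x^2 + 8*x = (x)*(x^2 - 6*x + 8) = x*(x - 4)*(x - 2)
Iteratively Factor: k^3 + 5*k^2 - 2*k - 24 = (k - 2)*(k^2 + 7*k + 12) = (k - 2)*(k + 3)*(k + 4)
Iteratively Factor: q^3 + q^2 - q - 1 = (q + 1)*(q^2 - 1) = (q - 1)*(q + 1)*(q + 1)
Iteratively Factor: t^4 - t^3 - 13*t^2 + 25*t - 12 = (t - 3)*(t^3 + 2*t^2 - 7*t + 4) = (t - 3)*(t - 1)*(t^2 + 3*t - 4) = (t - 3)*(t - 1)*(t + 4)*(t - 1)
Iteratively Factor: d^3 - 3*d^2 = (d)*(d^2 - 3*d) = d^2*(d - 3)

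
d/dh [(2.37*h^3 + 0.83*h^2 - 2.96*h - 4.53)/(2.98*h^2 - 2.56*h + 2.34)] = (7.0626*h^4 - 12.1344*h^3 + 23.3334*h^2 + 30.8832*h - 18.5232)/(8.8804*h^4 - 15.2576*h^3 + 20.5*h^2 - 11.9808*h + 5.4756)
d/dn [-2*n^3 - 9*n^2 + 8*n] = -6*n^2 - 18*n + 8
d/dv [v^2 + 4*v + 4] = 2*v + 4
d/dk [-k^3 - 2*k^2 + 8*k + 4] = -3*k^2 - 4*k + 8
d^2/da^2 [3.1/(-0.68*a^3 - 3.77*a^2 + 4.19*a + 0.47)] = ((12.648*a + 23.374)*(0.68*a^3 + 3.77*a^2 - 4.19*a - 0.47) - 3.1*(2.04*a^2 + 7.54*a - 4.19)*(4.08*a^2 + 15.08*a - 8.38))/(0.68*a^3 + 3.77*a^2 - 4.19*a - 0.47)^3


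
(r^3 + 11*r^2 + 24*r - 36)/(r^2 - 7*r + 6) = (r^2 + 12*r + 36)/(r - 6)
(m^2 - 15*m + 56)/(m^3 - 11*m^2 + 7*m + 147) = (m - 8)/(m^2 - 4*m - 21)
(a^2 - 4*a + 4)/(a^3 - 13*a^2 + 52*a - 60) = (a - 2)/(a^2 - 11*a + 30)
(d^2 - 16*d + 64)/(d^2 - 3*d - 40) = (d - 8)/(d + 5)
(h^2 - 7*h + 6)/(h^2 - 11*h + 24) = (h^2 - 7*h + 6)/(h^2 - 11*h + 24)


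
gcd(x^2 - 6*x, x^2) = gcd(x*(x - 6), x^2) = x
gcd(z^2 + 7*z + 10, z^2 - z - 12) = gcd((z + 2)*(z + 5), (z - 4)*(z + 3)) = 1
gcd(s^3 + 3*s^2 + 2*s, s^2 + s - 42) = 1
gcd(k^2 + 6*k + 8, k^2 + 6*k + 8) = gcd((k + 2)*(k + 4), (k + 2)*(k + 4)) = k^2 + 6*k + 8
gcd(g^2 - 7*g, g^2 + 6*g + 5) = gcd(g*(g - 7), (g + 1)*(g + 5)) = 1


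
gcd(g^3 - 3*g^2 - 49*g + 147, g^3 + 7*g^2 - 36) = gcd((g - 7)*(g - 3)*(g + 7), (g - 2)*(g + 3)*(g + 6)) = 1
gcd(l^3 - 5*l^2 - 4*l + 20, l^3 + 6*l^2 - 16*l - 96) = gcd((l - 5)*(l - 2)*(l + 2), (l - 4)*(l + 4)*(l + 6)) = 1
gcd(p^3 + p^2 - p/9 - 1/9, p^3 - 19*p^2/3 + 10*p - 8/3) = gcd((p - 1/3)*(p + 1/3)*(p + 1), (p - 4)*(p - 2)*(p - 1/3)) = p - 1/3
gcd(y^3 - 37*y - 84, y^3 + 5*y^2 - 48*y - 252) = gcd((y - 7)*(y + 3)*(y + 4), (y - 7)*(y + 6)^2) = y - 7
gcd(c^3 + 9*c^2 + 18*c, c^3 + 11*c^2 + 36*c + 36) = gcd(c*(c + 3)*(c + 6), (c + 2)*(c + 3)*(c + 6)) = c^2 + 9*c + 18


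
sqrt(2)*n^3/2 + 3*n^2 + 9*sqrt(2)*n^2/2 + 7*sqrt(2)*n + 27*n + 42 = (n + 7)*(n + 3*sqrt(2))*(sqrt(2)*n/2 + sqrt(2))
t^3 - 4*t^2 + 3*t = t*(t - 3)*(t - 1)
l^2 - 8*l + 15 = (l - 5)*(l - 3)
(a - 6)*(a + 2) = a^2 - 4*a - 12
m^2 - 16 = (m - 4)*(m + 4)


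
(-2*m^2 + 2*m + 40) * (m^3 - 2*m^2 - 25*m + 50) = -2*m^5 + 6*m^4 + 86*m^3 - 230*m^2 - 900*m + 2000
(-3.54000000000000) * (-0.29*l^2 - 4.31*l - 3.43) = 1.0266*l^2 + 15.2574*l + 12.1422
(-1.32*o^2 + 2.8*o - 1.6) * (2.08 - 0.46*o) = 0.6072*o^3 - 4.0336*o^2 + 6.56*o - 3.328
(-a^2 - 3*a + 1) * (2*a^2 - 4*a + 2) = -2*a^4 - 2*a^3 + 12*a^2 - 10*a + 2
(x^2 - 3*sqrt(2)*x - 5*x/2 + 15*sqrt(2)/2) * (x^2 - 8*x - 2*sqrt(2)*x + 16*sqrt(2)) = x^4 - 21*x^3/2 - 5*sqrt(2)*x^3 + 32*x^2 + 105*sqrt(2)*x^2/2 - 100*sqrt(2)*x - 126*x + 240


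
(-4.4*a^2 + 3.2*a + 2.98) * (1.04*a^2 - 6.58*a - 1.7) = -4.576*a^4 + 32.28*a^3 - 10.4768*a^2 - 25.0484*a - 5.066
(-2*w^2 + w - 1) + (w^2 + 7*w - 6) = -w^2 + 8*w - 7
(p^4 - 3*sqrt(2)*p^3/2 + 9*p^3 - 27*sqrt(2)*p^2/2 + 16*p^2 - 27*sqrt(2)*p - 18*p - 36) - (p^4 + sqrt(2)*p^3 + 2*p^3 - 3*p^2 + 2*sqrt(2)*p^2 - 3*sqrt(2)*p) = -5*sqrt(2)*p^3/2 + 7*p^3 - 31*sqrt(2)*p^2/2 + 19*p^2 - 24*sqrt(2)*p - 18*p - 36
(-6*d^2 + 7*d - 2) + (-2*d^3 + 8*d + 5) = -2*d^3 - 6*d^2 + 15*d + 3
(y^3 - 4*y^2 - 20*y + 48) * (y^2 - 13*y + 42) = y^5 - 17*y^4 + 74*y^3 + 140*y^2 - 1464*y + 2016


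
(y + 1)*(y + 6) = y^2 + 7*y + 6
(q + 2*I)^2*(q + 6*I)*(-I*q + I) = -I*q^4 + 10*q^3 + I*q^3 - 10*q^2 + 28*I*q^2 - 24*q - 28*I*q + 24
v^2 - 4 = (v - 2)*(v + 2)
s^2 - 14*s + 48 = (s - 8)*(s - 6)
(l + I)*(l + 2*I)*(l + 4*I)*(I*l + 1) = I*l^4 - 6*l^3 - 7*I*l^2 - 6*l - 8*I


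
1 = 1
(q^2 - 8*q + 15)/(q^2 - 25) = (q - 3)/(q + 5)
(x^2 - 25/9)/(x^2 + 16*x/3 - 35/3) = (x + 5/3)/(x + 7)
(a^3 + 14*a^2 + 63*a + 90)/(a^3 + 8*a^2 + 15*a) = (a + 6)/a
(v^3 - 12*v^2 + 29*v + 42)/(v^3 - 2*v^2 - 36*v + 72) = (v^2 - 6*v - 7)/(v^2 + 4*v - 12)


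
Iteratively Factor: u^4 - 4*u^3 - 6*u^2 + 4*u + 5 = (u + 1)*(u^3 - 5*u^2 - u + 5) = (u - 1)*(u + 1)*(u^2 - 4*u - 5) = (u - 5)*(u - 1)*(u + 1)*(u + 1)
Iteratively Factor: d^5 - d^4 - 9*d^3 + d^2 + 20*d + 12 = (d + 1)*(d^4 - 2*d^3 - 7*d^2 + 8*d + 12) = (d + 1)*(d + 2)*(d^3 - 4*d^2 + d + 6) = (d - 2)*(d + 1)*(d + 2)*(d^2 - 2*d - 3) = (d - 3)*(d - 2)*(d + 1)*(d + 2)*(d + 1)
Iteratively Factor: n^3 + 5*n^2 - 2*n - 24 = (n + 3)*(n^2 + 2*n - 8) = (n + 3)*(n + 4)*(n - 2)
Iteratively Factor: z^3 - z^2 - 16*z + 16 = (z - 4)*(z^2 + 3*z - 4) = (z - 4)*(z + 4)*(z - 1)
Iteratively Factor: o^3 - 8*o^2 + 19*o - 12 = (o - 4)*(o^2 - 4*o + 3) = (o - 4)*(o - 1)*(o - 3)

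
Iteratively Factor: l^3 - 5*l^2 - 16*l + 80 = (l + 4)*(l^2 - 9*l + 20) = (l - 5)*(l + 4)*(l - 4)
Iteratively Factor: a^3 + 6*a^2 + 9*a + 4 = (a + 4)*(a^2 + 2*a + 1) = (a + 1)*(a + 4)*(a + 1)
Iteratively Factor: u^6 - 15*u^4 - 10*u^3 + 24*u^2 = (u)*(u^5 - 15*u^3 - 10*u^2 + 24*u) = u*(u + 2)*(u^4 - 2*u^3 - 11*u^2 + 12*u) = u*(u - 1)*(u + 2)*(u^3 - u^2 - 12*u) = u*(u - 1)*(u + 2)*(u + 3)*(u^2 - 4*u) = u*(u - 4)*(u - 1)*(u + 2)*(u + 3)*(u)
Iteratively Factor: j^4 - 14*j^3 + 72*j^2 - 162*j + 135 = (j - 3)*(j^3 - 11*j^2 + 39*j - 45) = (j - 3)^2*(j^2 - 8*j + 15) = (j - 3)^3*(j - 5)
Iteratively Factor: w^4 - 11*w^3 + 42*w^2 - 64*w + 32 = (w - 1)*(w^3 - 10*w^2 + 32*w - 32) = (w - 4)*(w - 1)*(w^2 - 6*w + 8) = (w - 4)^2*(w - 1)*(w - 2)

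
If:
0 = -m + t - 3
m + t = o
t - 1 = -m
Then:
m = -1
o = 1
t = 2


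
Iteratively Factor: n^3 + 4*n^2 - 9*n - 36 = (n + 3)*(n^2 + n - 12) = (n + 3)*(n + 4)*(n - 3)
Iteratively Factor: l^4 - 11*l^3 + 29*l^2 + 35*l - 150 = (l - 5)*(l^3 - 6*l^2 - l + 30) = (l - 5)*(l + 2)*(l^2 - 8*l + 15) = (l - 5)^2*(l + 2)*(l - 3)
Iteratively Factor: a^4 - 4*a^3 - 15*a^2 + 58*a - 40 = (a + 4)*(a^3 - 8*a^2 + 17*a - 10) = (a - 1)*(a + 4)*(a^2 - 7*a + 10) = (a - 2)*(a - 1)*(a + 4)*(a - 5)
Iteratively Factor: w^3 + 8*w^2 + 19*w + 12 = (w + 4)*(w^2 + 4*w + 3) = (w + 3)*(w + 4)*(w + 1)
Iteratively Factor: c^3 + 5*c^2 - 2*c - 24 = (c + 3)*(c^2 + 2*c - 8) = (c - 2)*(c + 3)*(c + 4)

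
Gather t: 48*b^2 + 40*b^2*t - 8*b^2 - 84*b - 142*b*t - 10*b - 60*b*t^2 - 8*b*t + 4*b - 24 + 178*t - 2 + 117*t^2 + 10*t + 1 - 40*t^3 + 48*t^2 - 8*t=40*b^2 - 90*b - 40*t^3 + t^2*(165 - 60*b) + t*(40*b^2 - 150*b + 180) - 25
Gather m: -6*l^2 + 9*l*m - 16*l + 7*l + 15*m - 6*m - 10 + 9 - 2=-6*l^2 - 9*l + m*(9*l + 9) - 3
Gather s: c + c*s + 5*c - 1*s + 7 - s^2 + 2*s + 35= 6*c - s^2 + s*(c + 1) + 42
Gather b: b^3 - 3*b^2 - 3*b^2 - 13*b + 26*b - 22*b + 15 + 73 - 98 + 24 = b^3 - 6*b^2 - 9*b + 14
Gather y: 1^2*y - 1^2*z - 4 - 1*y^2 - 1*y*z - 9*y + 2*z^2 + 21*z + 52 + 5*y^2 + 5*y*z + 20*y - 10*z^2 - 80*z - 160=4*y^2 + y*(4*z + 12) - 8*z^2 - 60*z - 112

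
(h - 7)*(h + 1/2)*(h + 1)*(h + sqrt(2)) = h^4 - 11*h^3/2 + sqrt(2)*h^3 - 10*h^2 - 11*sqrt(2)*h^2/2 - 10*sqrt(2)*h - 7*h/2 - 7*sqrt(2)/2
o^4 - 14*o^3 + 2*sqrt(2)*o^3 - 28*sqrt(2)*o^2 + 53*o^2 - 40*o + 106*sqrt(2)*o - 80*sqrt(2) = (o - 8)*(o - 5)*(o - 1)*(o + 2*sqrt(2))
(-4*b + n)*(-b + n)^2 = -4*b^3 + 9*b^2*n - 6*b*n^2 + n^3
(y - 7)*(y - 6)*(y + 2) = y^3 - 11*y^2 + 16*y + 84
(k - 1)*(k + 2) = k^2 + k - 2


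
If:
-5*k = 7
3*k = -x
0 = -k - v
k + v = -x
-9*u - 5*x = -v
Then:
No Solution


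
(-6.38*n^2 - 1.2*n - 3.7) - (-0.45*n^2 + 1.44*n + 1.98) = -5.93*n^2 - 2.64*n - 5.68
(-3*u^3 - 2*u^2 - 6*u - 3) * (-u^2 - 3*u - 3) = 3*u^5 + 11*u^4 + 21*u^3 + 27*u^2 + 27*u + 9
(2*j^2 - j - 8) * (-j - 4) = -2*j^3 - 7*j^2 + 12*j + 32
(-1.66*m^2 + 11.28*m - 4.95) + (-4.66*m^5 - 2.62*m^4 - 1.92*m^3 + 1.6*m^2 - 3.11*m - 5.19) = -4.66*m^5 - 2.62*m^4 - 1.92*m^3 - 0.0599999999999998*m^2 + 8.17*m - 10.14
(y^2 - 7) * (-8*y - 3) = -8*y^3 - 3*y^2 + 56*y + 21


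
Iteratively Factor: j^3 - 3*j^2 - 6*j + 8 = (j + 2)*(j^2 - 5*j + 4) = (j - 4)*(j + 2)*(j - 1)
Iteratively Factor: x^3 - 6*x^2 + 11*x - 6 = (x - 3)*(x^2 - 3*x + 2) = (x - 3)*(x - 2)*(x - 1)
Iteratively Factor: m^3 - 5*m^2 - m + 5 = (m - 5)*(m^2 - 1) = (m - 5)*(m + 1)*(m - 1)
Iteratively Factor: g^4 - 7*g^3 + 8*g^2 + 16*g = (g - 4)*(g^3 - 3*g^2 - 4*g) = (g - 4)*(g + 1)*(g^2 - 4*g) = g*(g - 4)*(g + 1)*(g - 4)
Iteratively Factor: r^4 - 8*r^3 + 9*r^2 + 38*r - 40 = (r - 4)*(r^3 - 4*r^2 - 7*r + 10) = (r - 4)*(r + 2)*(r^2 - 6*r + 5) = (r - 5)*(r - 4)*(r + 2)*(r - 1)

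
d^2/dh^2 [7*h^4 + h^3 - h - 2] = 6*h*(14*h + 1)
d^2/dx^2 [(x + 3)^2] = 2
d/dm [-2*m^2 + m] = 1 - 4*m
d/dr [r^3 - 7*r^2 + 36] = r*(3*r - 14)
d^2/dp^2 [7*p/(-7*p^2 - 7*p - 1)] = 98*(-7*p*(2*p + 1)^2 + (3*p + 1)*(7*p^2 + 7*p + 1))/(7*p^2 + 7*p + 1)^3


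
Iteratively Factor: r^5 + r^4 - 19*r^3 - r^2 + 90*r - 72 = (r - 1)*(r^4 + 2*r^3 - 17*r^2 - 18*r + 72) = (r - 2)*(r - 1)*(r^3 + 4*r^2 - 9*r - 36) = (r - 2)*(r - 1)*(r + 3)*(r^2 + r - 12) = (r - 3)*(r - 2)*(r - 1)*(r + 3)*(r + 4)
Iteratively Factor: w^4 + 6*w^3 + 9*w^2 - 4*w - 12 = (w - 1)*(w^3 + 7*w^2 + 16*w + 12) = (w - 1)*(w + 2)*(w^2 + 5*w + 6) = (w - 1)*(w + 2)^2*(w + 3)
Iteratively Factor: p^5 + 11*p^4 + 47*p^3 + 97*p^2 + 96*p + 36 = (p + 1)*(p^4 + 10*p^3 + 37*p^2 + 60*p + 36) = (p + 1)*(p + 3)*(p^3 + 7*p^2 + 16*p + 12) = (p + 1)*(p + 2)*(p + 3)*(p^2 + 5*p + 6) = (p + 1)*(p + 2)*(p + 3)^2*(p + 2)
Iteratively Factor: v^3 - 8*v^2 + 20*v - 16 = (v - 2)*(v^2 - 6*v + 8) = (v - 4)*(v - 2)*(v - 2)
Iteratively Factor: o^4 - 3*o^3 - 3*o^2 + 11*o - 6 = (o + 2)*(o^3 - 5*o^2 + 7*o - 3) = (o - 1)*(o + 2)*(o^2 - 4*o + 3) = (o - 1)^2*(o + 2)*(o - 3)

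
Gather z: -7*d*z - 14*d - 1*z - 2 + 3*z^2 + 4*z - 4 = -14*d + 3*z^2 + z*(3 - 7*d) - 6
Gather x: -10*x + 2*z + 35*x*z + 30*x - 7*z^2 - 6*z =x*(35*z + 20) - 7*z^2 - 4*z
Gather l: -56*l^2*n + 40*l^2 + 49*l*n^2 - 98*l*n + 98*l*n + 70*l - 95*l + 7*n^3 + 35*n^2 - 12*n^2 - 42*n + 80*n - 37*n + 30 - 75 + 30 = l^2*(40 - 56*n) + l*(49*n^2 - 25) + 7*n^3 + 23*n^2 + n - 15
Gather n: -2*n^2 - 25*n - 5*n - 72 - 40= -2*n^2 - 30*n - 112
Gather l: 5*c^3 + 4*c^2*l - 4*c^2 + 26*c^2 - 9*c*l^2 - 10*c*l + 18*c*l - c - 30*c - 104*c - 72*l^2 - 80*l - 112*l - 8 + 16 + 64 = 5*c^3 + 22*c^2 - 135*c + l^2*(-9*c - 72) + l*(4*c^2 + 8*c - 192) + 72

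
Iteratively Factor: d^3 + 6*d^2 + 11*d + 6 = (d + 3)*(d^2 + 3*d + 2) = (d + 2)*(d + 3)*(d + 1)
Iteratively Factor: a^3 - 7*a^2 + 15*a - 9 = (a - 1)*(a^2 - 6*a + 9) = (a - 3)*(a - 1)*(a - 3)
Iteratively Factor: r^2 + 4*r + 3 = (r + 3)*(r + 1)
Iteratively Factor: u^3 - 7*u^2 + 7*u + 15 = (u + 1)*(u^2 - 8*u + 15) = (u - 5)*(u + 1)*(u - 3)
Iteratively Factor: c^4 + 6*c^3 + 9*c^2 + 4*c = (c)*(c^3 + 6*c^2 + 9*c + 4) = c*(c + 4)*(c^2 + 2*c + 1) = c*(c + 1)*(c + 4)*(c + 1)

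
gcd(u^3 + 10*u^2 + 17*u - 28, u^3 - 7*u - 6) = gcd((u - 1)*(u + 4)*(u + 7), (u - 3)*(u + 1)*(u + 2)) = 1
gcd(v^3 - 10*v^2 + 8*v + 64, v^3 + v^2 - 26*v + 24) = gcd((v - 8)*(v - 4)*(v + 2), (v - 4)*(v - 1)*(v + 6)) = v - 4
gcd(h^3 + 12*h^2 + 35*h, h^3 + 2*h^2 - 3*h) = h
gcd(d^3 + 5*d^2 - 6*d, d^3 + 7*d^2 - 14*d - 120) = d + 6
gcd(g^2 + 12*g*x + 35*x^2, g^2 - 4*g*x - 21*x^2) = 1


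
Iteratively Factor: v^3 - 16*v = (v)*(v^2 - 16) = v*(v + 4)*(v - 4)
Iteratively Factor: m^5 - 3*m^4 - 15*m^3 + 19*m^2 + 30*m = (m)*(m^4 - 3*m^3 - 15*m^2 + 19*m + 30) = m*(m - 2)*(m^3 - m^2 - 17*m - 15) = m*(m - 2)*(m + 3)*(m^2 - 4*m - 5) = m*(m - 5)*(m - 2)*(m + 3)*(m + 1)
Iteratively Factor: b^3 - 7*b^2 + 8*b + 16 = (b - 4)*(b^2 - 3*b - 4) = (b - 4)*(b + 1)*(b - 4)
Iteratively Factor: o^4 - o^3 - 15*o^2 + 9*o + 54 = (o - 3)*(o^3 + 2*o^2 - 9*o - 18) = (o - 3)^2*(o^2 + 5*o + 6) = (o - 3)^2*(o + 3)*(o + 2)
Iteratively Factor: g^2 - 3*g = (g - 3)*(g)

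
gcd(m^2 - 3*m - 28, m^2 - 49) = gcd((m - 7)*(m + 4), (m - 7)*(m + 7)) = m - 7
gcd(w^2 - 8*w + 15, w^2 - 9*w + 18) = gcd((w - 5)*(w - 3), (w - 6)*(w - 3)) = w - 3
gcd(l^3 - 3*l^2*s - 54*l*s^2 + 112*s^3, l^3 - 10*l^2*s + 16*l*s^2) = l^2 - 10*l*s + 16*s^2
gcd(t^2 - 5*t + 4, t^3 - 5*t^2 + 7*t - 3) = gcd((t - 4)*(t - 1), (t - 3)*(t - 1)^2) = t - 1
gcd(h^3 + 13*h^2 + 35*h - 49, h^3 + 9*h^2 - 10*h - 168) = h + 7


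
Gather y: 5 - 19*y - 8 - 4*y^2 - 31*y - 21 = -4*y^2 - 50*y - 24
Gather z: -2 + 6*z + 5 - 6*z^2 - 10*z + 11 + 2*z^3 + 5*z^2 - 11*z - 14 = 2*z^3 - z^2 - 15*z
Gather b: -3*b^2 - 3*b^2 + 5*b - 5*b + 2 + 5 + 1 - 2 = 6 - 6*b^2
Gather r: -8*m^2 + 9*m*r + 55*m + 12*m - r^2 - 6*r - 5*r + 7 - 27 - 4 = -8*m^2 + 67*m - r^2 + r*(9*m - 11) - 24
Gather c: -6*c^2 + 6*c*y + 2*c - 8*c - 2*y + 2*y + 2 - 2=-6*c^2 + c*(6*y - 6)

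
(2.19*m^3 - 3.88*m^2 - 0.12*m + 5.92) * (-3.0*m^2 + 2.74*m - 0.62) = -6.57*m^5 + 17.6406*m^4 - 11.629*m^3 - 15.6832*m^2 + 16.2952*m - 3.6704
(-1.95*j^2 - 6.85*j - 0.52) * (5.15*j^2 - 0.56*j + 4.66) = -10.0425*j^4 - 34.1855*j^3 - 7.929*j^2 - 31.6298*j - 2.4232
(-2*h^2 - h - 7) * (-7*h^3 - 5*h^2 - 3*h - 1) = 14*h^5 + 17*h^4 + 60*h^3 + 40*h^2 + 22*h + 7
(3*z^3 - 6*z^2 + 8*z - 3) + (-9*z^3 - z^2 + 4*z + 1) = -6*z^3 - 7*z^2 + 12*z - 2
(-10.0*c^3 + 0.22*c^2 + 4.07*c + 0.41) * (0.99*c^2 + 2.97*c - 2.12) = -9.9*c^5 - 29.4822*c^4 + 25.8827*c^3 + 12.0274*c^2 - 7.4107*c - 0.8692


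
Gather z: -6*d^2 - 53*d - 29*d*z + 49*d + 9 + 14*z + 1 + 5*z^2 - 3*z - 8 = -6*d^2 - 4*d + 5*z^2 + z*(11 - 29*d) + 2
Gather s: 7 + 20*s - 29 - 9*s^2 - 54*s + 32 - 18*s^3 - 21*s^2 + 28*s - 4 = -18*s^3 - 30*s^2 - 6*s + 6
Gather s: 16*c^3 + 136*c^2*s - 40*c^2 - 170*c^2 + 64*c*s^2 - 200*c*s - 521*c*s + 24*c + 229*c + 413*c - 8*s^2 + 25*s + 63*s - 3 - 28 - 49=16*c^3 - 210*c^2 + 666*c + s^2*(64*c - 8) + s*(136*c^2 - 721*c + 88) - 80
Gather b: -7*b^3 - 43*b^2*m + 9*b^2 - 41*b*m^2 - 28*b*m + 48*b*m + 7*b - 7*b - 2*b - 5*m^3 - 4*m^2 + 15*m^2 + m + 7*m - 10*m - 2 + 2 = -7*b^3 + b^2*(9 - 43*m) + b*(-41*m^2 + 20*m - 2) - 5*m^3 + 11*m^2 - 2*m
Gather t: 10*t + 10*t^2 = 10*t^2 + 10*t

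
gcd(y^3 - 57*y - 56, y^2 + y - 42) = y + 7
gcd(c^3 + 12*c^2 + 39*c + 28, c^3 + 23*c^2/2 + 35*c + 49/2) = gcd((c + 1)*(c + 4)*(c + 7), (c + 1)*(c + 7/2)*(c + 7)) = c^2 + 8*c + 7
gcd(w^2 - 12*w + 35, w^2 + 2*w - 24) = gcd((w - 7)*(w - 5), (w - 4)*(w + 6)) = 1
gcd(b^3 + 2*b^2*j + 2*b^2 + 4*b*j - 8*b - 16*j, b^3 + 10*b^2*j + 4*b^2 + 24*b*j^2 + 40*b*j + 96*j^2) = b + 4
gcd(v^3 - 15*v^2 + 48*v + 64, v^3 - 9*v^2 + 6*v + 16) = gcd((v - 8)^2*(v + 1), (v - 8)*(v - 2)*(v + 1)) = v^2 - 7*v - 8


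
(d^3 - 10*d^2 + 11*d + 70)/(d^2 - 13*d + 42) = (d^2 - 3*d - 10)/(d - 6)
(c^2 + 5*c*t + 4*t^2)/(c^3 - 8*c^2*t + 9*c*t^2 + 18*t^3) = (c + 4*t)/(c^2 - 9*c*t + 18*t^2)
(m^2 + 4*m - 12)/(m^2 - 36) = (m - 2)/(m - 6)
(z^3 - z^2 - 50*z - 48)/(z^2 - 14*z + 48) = (z^2 + 7*z + 6)/(z - 6)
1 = 1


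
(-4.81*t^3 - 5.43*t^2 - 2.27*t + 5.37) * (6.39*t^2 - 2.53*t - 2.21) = -30.7359*t^5 - 22.5284*t^4 + 9.8627*t^3 + 52.0577*t^2 - 8.5694*t - 11.8677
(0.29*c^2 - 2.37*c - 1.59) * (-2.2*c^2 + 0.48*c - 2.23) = -0.638*c^4 + 5.3532*c^3 + 1.7137*c^2 + 4.5219*c + 3.5457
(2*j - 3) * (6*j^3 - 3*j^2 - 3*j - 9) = 12*j^4 - 24*j^3 + 3*j^2 - 9*j + 27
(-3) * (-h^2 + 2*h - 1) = 3*h^2 - 6*h + 3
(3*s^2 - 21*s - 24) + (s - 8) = 3*s^2 - 20*s - 32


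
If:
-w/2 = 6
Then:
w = -12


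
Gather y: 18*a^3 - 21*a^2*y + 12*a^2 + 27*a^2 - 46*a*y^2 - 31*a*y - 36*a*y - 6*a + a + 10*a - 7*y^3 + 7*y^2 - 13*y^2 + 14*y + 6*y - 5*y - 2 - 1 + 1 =18*a^3 + 39*a^2 + 5*a - 7*y^3 + y^2*(-46*a - 6) + y*(-21*a^2 - 67*a + 15) - 2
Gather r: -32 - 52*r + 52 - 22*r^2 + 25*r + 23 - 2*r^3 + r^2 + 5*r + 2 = -2*r^3 - 21*r^2 - 22*r + 45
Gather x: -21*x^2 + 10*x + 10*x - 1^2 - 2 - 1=-21*x^2 + 20*x - 4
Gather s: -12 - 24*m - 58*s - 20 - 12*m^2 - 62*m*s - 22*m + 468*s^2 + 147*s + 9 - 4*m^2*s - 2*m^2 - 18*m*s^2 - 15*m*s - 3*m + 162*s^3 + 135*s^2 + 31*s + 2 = -14*m^2 - 49*m + 162*s^3 + s^2*(603 - 18*m) + s*(-4*m^2 - 77*m + 120) - 21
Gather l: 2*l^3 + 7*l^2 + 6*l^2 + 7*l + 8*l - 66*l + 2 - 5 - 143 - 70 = 2*l^3 + 13*l^2 - 51*l - 216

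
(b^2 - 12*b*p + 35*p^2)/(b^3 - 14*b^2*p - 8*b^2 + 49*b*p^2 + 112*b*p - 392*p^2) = (-b + 5*p)/(-b^2 + 7*b*p + 8*b - 56*p)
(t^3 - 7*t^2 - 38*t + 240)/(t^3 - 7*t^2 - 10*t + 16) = (t^2 + t - 30)/(t^2 + t - 2)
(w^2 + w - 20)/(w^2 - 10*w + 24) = (w + 5)/(w - 6)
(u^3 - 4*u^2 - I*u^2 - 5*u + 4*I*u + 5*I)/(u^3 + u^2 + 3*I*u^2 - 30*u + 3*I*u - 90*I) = (u^2 + u*(1 - I) - I)/(u^2 + 3*u*(2 + I) + 18*I)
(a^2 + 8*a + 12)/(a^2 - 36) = (a + 2)/(a - 6)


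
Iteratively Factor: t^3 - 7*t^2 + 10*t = (t)*(t^2 - 7*t + 10) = t*(t - 2)*(t - 5)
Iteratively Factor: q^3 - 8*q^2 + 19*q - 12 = (q - 3)*(q^2 - 5*q + 4) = (q - 4)*(q - 3)*(q - 1)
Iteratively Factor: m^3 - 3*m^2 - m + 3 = (m + 1)*(m^2 - 4*m + 3) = (m - 3)*(m + 1)*(m - 1)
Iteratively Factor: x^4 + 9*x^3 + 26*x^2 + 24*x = (x + 2)*(x^3 + 7*x^2 + 12*x) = (x + 2)*(x + 4)*(x^2 + 3*x) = x*(x + 2)*(x + 4)*(x + 3)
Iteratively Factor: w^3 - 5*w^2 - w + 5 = (w + 1)*(w^2 - 6*w + 5) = (w - 5)*(w + 1)*(w - 1)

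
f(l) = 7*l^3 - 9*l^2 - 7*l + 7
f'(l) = 21*l^2 - 18*l - 7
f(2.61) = 51.88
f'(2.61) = 89.07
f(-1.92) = -62.28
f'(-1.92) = 104.97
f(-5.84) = -1653.31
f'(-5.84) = 814.34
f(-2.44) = -131.19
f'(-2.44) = 161.95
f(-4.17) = -627.89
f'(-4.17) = 433.23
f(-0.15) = 7.82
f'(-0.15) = -3.83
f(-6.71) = -2466.03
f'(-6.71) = 1059.29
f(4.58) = 458.66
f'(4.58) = 351.06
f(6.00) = 1153.00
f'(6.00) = 641.00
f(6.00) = 1153.00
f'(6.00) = 641.00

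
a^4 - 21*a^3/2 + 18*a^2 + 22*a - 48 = (a - 8)*(a - 2)^2*(a + 3/2)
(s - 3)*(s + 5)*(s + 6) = s^3 + 8*s^2 - 3*s - 90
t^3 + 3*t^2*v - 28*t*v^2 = t*(t - 4*v)*(t + 7*v)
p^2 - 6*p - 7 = (p - 7)*(p + 1)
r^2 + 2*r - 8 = (r - 2)*(r + 4)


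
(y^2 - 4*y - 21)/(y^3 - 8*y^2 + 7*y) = (y + 3)/(y*(y - 1))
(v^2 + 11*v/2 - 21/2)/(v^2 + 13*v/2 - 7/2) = (2*v - 3)/(2*v - 1)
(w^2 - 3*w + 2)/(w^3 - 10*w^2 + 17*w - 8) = (w - 2)/(w^2 - 9*w + 8)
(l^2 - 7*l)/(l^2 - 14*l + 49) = l/(l - 7)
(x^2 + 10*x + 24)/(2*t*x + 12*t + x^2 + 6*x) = (x + 4)/(2*t + x)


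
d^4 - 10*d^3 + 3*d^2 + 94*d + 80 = (d - 8)*(d - 5)*(d + 1)*(d + 2)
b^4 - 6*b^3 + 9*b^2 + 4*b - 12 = (b - 3)*(b - 2)^2*(b + 1)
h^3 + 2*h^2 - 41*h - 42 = (h - 6)*(h + 1)*(h + 7)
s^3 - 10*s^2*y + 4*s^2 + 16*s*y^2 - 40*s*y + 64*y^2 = (s + 4)*(s - 8*y)*(s - 2*y)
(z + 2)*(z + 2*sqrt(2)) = z^2 + 2*z + 2*sqrt(2)*z + 4*sqrt(2)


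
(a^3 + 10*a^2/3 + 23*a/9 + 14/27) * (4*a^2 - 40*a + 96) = 4*a^5 - 80*a^4/3 - 244*a^3/9 + 5936*a^2/27 + 6064*a/27 + 448/9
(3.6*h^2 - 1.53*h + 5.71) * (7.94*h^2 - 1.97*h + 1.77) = 28.584*h^4 - 19.2402*h^3 + 54.7235*h^2 - 13.9568*h + 10.1067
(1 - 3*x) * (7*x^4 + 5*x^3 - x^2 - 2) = -21*x^5 - 8*x^4 + 8*x^3 - x^2 + 6*x - 2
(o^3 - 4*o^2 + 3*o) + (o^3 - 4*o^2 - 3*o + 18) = 2*o^3 - 8*o^2 + 18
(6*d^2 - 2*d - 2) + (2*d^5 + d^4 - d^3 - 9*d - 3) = 2*d^5 + d^4 - d^3 + 6*d^2 - 11*d - 5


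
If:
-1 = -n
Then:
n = 1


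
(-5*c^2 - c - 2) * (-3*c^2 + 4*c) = 15*c^4 - 17*c^3 + 2*c^2 - 8*c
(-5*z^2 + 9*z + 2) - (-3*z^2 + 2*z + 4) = -2*z^2 + 7*z - 2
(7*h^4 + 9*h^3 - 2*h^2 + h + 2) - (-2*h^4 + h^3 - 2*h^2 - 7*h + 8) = 9*h^4 + 8*h^3 + 8*h - 6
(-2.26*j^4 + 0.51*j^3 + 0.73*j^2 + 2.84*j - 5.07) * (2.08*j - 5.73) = -4.7008*j^5 + 14.0106*j^4 - 1.4039*j^3 + 1.7243*j^2 - 26.8188*j + 29.0511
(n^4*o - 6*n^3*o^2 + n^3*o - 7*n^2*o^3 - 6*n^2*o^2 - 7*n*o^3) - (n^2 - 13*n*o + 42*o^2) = n^4*o - 6*n^3*o^2 + n^3*o - 7*n^2*o^3 - 6*n^2*o^2 - n^2 - 7*n*o^3 + 13*n*o - 42*o^2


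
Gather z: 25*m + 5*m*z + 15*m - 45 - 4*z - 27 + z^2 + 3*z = 40*m + z^2 + z*(5*m - 1) - 72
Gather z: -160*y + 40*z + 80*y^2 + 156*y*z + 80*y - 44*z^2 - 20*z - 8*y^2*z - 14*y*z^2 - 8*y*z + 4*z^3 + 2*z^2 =80*y^2 - 80*y + 4*z^3 + z^2*(-14*y - 42) + z*(-8*y^2 + 148*y + 20)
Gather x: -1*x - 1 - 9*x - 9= -10*x - 10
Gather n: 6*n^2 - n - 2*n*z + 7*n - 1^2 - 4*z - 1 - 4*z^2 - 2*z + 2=6*n^2 + n*(6 - 2*z) - 4*z^2 - 6*z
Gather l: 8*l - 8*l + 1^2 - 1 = 0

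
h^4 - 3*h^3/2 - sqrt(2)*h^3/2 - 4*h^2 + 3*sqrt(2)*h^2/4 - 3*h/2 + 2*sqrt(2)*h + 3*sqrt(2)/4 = (h - 3)*(h + 1/2)*(h + 1)*(h - sqrt(2)/2)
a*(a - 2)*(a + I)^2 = a^4 - 2*a^3 + 2*I*a^3 - a^2 - 4*I*a^2 + 2*a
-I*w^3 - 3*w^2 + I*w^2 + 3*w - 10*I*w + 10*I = (w - 5*I)*(w + 2*I)*(-I*w + I)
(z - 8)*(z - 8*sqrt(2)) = z^2 - 8*sqrt(2)*z - 8*z + 64*sqrt(2)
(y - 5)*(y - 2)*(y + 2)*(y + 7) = y^4 + 2*y^3 - 39*y^2 - 8*y + 140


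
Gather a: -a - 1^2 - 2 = -a - 3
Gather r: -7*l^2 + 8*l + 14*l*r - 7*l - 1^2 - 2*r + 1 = -7*l^2 + l + r*(14*l - 2)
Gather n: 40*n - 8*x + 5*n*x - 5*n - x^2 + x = n*(5*x + 35) - x^2 - 7*x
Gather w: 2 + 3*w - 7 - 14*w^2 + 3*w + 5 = -14*w^2 + 6*w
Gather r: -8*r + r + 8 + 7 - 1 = 14 - 7*r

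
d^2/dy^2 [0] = 0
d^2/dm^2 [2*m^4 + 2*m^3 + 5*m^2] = 24*m^2 + 12*m + 10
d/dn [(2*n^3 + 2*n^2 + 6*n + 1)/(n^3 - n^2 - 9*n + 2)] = (-4*n^4 - 48*n^3 - 3*n^2 + 10*n + 21)/(n^6 - 2*n^5 - 17*n^4 + 22*n^3 + 77*n^2 - 36*n + 4)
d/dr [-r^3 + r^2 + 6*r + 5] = -3*r^2 + 2*r + 6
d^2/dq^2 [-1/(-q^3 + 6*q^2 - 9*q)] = 6*(2*q^2 - 4*q + 3)/(q^3*(q^4 - 12*q^3 + 54*q^2 - 108*q + 81))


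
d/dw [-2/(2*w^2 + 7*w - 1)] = 2*(4*w + 7)/(2*w^2 + 7*w - 1)^2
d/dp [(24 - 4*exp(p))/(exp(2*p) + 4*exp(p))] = 4*(exp(2*p) - 12*exp(p) - 24)*exp(-p)/(exp(2*p) + 8*exp(p) + 16)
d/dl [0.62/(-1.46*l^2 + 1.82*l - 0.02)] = (1.8104*l - 1.1284)/(1.46*l^2 - 1.82*l + 0.02)^2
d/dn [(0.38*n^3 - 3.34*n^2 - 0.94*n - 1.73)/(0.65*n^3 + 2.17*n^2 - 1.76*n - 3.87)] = (2.9956*n^4 - 0.115600000000001*n^3 + 6.8799*n^2 + 33.3598*n + 0.593)/(0.4225*n^6 + 2.821*n^5 + 2.4209*n^4 - 12.6694*n^3 - 13.6982*n^2 + 13.6224*n + 14.9769)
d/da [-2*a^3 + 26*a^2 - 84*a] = -6*a^2 + 52*a - 84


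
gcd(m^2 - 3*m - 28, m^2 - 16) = m + 4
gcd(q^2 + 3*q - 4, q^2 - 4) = 1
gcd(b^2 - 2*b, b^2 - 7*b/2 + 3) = b - 2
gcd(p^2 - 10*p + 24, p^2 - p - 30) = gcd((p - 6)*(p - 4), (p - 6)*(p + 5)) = p - 6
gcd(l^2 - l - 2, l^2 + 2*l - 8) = l - 2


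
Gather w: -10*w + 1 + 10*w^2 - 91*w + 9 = 10*w^2 - 101*w + 10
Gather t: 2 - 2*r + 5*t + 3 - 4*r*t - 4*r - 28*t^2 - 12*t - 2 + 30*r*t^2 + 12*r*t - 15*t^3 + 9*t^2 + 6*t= -6*r - 15*t^3 + t^2*(30*r - 19) + t*(8*r - 1) + 3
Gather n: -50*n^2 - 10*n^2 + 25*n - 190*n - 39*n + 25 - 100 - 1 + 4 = -60*n^2 - 204*n - 72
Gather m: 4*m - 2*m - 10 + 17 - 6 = 2*m + 1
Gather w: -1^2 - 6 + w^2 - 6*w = w^2 - 6*w - 7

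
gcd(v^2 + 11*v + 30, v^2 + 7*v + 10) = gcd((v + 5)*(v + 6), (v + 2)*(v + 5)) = v + 5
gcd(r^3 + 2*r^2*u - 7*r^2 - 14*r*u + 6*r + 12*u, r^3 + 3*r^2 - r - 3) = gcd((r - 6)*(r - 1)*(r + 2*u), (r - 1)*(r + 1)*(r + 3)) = r - 1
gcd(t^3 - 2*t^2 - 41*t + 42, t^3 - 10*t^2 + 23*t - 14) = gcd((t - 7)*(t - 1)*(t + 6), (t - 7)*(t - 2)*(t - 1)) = t^2 - 8*t + 7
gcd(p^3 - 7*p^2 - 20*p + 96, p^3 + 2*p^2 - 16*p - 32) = p + 4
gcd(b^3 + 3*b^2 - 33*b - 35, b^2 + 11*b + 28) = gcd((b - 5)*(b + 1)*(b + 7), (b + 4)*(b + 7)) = b + 7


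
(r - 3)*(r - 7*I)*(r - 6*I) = r^3 - 3*r^2 - 13*I*r^2 - 42*r + 39*I*r + 126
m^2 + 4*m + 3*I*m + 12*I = (m + 4)*(m + 3*I)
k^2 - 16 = (k - 4)*(k + 4)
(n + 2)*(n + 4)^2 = n^3 + 10*n^2 + 32*n + 32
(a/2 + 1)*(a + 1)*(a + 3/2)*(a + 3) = a^4/2 + 15*a^3/4 + 10*a^2 + 45*a/4 + 9/2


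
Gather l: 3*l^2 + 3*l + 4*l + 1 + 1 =3*l^2 + 7*l + 2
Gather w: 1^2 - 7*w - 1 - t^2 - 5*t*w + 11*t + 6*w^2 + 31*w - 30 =-t^2 + 11*t + 6*w^2 + w*(24 - 5*t) - 30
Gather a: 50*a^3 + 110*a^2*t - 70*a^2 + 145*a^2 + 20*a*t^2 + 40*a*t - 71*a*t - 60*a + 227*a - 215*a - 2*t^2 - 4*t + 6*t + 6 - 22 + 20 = 50*a^3 + a^2*(110*t + 75) + a*(20*t^2 - 31*t - 48) - 2*t^2 + 2*t + 4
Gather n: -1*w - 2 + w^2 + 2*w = w^2 + w - 2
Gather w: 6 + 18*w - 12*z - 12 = 18*w - 12*z - 6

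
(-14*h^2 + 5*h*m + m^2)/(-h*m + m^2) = (14*h^2 - 5*h*m - m^2)/(m*(h - m))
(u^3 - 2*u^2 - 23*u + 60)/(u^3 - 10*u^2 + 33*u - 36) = (u + 5)/(u - 3)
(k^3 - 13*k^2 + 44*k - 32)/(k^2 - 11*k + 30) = (k^3 - 13*k^2 + 44*k - 32)/(k^2 - 11*k + 30)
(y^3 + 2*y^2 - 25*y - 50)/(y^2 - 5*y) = y + 7 + 10/y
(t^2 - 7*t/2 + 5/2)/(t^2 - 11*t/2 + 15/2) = (t - 1)/(t - 3)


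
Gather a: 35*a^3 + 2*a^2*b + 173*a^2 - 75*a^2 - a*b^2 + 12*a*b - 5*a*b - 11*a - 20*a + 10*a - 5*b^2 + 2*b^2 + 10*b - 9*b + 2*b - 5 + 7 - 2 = 35*a^3 + a^2*(2*b + 98) + a*(-b^2 + 7*b - 21) - 3*b^2 + 3*b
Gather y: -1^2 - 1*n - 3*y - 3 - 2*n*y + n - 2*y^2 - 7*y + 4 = -2*y^2 + y*(-2*n - 10)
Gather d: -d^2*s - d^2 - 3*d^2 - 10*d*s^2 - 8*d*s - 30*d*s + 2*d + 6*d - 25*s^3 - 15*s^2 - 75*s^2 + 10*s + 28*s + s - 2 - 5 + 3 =d^2*(-s - 4) + d*(-10*s^2 - 38*s + 8) - 25*s^3 - 90*s^2 + 39*s - 4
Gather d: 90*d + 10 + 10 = 90*d + 20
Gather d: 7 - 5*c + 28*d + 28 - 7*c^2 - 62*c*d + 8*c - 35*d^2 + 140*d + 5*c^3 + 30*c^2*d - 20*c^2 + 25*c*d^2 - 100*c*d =5*c^3 - 27*c^2 + 3*c + d^2*(25*c - 35) + d*(30*c^2 - 162*c + 168) + 35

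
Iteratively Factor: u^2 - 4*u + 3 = (u - 3)*(u - 1)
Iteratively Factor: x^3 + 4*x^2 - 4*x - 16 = (x + 2)*(x^2 + 2*x - 8) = (x - 2)*(x + 2)*(x + 4)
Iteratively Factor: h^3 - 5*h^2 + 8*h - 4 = (h - 2)*(h^2 - 3*h + 2) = (h - 2)^2*(h - 1)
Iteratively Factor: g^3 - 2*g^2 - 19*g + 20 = (g + 4)*(g^2 - 6*g + 5) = (g - 1)*(g + 4)*(g - 5)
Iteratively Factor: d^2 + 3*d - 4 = (d - 1)*(d + 4)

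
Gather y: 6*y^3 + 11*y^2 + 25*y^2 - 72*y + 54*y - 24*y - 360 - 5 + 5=6*y^3 + 36*y^2 - 42*y - 360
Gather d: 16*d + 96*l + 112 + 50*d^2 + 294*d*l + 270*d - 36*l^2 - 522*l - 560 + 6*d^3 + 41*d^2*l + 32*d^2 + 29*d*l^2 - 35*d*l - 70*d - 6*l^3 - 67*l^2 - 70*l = 6*d^3 + d^2*(41*l + 82) + d*(29*l^2 + 259*l + 216) - 6*l^3 - 103*l^2 - 496*l - 448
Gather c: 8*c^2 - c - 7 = 8*c^2 - c - 7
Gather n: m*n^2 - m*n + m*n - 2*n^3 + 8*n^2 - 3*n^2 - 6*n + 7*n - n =-2*n^3 + n^2*(m + 5)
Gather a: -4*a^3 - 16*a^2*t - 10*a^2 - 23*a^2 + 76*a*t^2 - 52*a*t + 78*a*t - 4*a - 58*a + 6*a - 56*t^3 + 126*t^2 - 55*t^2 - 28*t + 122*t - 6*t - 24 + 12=-4*a^3 + a^2*(-16*t - 33) + a*(76*t^2 + 26*t - 56) - 56*t^3 + 71*t^2 + 88*t - 12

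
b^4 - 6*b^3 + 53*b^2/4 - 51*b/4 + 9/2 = (b - 2)*(b - 3/2)^2*(b - 1)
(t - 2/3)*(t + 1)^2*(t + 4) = t^4 + 16*t^3/3 + 5*t^2 - 2*t - 8/3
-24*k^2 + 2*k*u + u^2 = (-4*k + u)*(6*k + u)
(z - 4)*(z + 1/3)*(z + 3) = z^3 - 2*z^2/3 - 37*z/3 - 4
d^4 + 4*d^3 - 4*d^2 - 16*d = d*(d - 2)*(d + 2)*(d + 4)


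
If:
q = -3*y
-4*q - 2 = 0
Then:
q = -1/2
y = 1/6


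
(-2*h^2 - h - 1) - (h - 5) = -2*h^2 - 2*h + 4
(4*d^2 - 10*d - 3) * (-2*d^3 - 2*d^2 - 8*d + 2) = -8*d^5 + 12*d^4 - 6*d^3 + 94*d^2 + 4*d - 6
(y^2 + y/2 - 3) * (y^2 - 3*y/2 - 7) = y^4 - y^3 - 43*y^2/4 + y + 21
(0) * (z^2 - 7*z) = 0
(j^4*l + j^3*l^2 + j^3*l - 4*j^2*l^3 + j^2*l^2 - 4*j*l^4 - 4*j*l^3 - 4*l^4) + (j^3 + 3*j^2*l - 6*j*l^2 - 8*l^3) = j^4*l + j^3*l^2 + j^3*l + j^3 - 4*j^2*l^3 + j^2*l^2 + 3*j^2*l - 4*j*l^4 - 4*j*l^3 - 6*j*l^2 - 4*l^4 - 8*l^3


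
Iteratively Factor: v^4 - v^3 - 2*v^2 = (v - 2)*(v^3 + v^2) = v*(v - 2)*(v^2 + v) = v^2*(v - 2)*(v + 1)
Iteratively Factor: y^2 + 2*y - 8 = (y - 2)*(y + 4)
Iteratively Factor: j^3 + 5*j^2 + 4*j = (j)*(j^2 + 5*j + 4) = j*(j + 4)*(j + 1)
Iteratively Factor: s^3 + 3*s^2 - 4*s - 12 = (s + 2)*(s^2 + s - 6) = (s - 2)*(s + 2)*(s + 3)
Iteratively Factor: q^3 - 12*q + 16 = (q + 4)*(q^2 - 4*q + 4) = (q - 2)*(q + 4)*(q - 2)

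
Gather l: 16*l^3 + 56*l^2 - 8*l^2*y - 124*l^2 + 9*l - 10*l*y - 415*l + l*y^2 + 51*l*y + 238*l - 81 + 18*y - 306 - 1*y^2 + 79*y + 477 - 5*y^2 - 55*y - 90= 16*l^3 + l^2*(-8*y - 68) + l*(y^2 + 41*y - 168) - 6*y^2 + 42*y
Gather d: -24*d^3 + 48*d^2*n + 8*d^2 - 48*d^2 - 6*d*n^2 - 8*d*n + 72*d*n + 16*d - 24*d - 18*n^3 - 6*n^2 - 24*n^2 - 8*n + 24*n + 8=-24*d^3 + d^2*(48*n - 40) + d*(-6*n^2 + 64*n - 8) - 18*n^3 - 30*n^2 + 16*n + 8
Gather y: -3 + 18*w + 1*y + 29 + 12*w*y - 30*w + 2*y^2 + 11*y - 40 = -12*w + 2*y^2 + y*(12*w + 12) - 14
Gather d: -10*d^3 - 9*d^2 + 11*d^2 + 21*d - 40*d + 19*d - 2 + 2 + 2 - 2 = -10*d^3 + 2*d^2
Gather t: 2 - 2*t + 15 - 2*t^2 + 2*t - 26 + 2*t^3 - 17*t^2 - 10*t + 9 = 2*t^3 - 19*t^2 - 10*t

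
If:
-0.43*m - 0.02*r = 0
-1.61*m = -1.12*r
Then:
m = 0.00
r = 0.00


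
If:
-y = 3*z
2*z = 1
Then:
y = -3/2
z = 1/2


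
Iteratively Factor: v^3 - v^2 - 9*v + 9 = (v + 3)*(v^2 - 4*v + 3) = (v - 1)*(v + 3)*(v - 3)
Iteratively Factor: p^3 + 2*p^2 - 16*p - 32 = (p + 2)*(p^2 - 16) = (p + 2)*(p + 4)*(p - 4)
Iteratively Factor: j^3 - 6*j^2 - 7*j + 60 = (j + 3)*(j^2 - 9*j + 20) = (j - 4)*(j + 3)*(j - 5)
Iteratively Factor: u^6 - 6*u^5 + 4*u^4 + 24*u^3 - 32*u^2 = (u - 2)*(u^5 - 4*u^4 - 4*u^3 + 16*u^2) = (u - 2)*(u + 2)*(u^4 - 6*u^3 + 8*u^2) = u*(u - 2)*(u + 2)*(u^3 - 6*u^2 + 8*u) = u*(u - 4)*(u - 2)*(u + 2)*(u^2 - 2*u) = u^2*(u - 4)*(u - 2)*(u + 2)*(u - 2)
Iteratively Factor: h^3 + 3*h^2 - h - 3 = (h - 1)*(h^2 + 4*h + 3) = (h - 1)*(h + 3)*(h + 1)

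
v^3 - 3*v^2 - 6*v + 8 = (v - 4)*(v - 1)*(v + 2)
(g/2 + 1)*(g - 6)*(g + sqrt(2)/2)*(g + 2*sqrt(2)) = g^4/2 - 2*g^3 + 5*sqrt(2)*g^3/4 - 5*sqrt(2)*g^2 - 5*g^2 - 15*sqrt(2)*g - 4*g - 12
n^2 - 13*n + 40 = (n - 8)*(n - 5)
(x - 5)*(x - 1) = x^2 - 6*x + 5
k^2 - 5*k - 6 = (k - 6)*(k + 1)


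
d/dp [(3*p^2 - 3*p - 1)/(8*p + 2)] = (12*p^2 + 6*p + 1)/(2*(16*p^2 + 8*p + 1))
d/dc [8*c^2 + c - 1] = 16*c + 1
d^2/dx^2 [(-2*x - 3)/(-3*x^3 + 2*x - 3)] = 2*((2*x + 3)*(9*x^2 - 2)^2 + (-18*x^2 - 9*x*(2*x + 3) + 4)*(3*x^3 - 2*x + 3))/(3*x^3 - 2*x + 3)^3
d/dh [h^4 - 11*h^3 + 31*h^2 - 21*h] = 4*h^3 - 33*h^2 + 62*h - 21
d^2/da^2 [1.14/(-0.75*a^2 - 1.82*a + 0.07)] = (1.2825*a^2 + 3.1122*a - 1.14*(1.5*a + 1.82)*(3.0*a + 3.64) - 0.1197)/(0.75*a^2 + 1.82*a - 0.07)^3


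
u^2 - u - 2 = (u - 2)*(u + 1)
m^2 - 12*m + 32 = (m - 8)*(m - 4)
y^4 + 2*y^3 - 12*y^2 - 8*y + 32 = (y - 2)^2*(y + 2)*(y + 4)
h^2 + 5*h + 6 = (h + 2)*(h + 3)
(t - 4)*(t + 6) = t^2 + 2*t - 24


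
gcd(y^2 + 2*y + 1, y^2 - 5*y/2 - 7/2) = y + 1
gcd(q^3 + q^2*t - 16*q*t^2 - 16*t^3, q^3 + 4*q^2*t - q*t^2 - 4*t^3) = q^2 + 5*q*t + 4*t^2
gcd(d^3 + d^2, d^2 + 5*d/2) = d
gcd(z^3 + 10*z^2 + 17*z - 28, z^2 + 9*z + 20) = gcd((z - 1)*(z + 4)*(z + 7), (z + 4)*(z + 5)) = z + 4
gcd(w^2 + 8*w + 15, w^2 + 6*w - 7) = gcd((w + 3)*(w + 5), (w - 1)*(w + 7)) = 1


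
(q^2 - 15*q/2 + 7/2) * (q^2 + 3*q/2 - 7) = q^4 - 6*q^3 - 59*q^2/4 + 231*q/4 - 49/2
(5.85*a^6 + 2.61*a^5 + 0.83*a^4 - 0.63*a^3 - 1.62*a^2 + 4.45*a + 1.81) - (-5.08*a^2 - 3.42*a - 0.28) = 5.85*a^6 + 2.61*a^5 + 0.83*a^4 - 0.63*a^3 + 3.46*a^2 + 7.87*a + 2.09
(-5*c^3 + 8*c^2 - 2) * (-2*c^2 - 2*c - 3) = 10*c^5 - 6*c^4 - c^3 - 20*c^2 + 4*c + 6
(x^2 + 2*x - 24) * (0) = 0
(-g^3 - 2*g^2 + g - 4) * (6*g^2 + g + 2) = -6*g^5 - 13*g^4 + 2*g^3 - 27*g^2 - 2*g - 8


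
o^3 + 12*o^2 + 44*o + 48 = (o + 2)*(o + 4)*(o + 6)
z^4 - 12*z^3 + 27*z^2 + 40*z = z*(z - 8)*(z - 5)*(z + 1)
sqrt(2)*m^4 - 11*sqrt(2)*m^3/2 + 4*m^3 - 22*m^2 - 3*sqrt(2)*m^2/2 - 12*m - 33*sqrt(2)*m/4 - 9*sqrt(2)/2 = (m - 6)*(m + sqrt(2)/2)*(m + 3*sqrt(2)/2)*(sqrt(2)*m + sqrt(2)/2)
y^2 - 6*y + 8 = (y - 4)*(y - 2)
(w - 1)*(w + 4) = w^2 + 3*w - 4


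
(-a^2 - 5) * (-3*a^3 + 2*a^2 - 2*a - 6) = 3*a^5 - 2*a^4 + 17*a^3 - 4*a^2 + 10*a + 30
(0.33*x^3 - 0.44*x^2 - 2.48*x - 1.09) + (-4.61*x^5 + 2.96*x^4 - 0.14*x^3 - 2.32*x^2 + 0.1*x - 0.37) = -4.61*x^5 + 2.96*x^4 + 0.19*x^3 - 2.76*x^2 - 2.38*x - 1.46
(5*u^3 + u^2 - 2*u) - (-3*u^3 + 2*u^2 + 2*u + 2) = 8*u^3 - u^2 - 4*u - 2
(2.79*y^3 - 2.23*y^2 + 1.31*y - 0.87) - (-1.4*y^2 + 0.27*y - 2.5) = 2.79*y^3 - 0.83*y^2 + 1.04*y + 1.63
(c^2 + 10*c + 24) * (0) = 0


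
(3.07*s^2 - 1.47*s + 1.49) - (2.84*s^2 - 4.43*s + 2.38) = 0.23*s^2 + 2.96*s - 0.89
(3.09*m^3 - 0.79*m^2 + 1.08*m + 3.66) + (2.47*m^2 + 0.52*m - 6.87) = 3.09*m^3 + 1.68*m^2 + 1.6*m - 3.21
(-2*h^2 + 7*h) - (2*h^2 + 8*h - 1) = -4*h^2 - h + 1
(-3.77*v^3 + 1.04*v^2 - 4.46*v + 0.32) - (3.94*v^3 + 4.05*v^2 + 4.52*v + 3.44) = -7.71*v^3 - 3.01*v^2 - 8.98*v - 3.12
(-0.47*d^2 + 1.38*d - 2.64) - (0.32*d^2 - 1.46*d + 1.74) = -0.79*d^2 + 2.84*d - 4.38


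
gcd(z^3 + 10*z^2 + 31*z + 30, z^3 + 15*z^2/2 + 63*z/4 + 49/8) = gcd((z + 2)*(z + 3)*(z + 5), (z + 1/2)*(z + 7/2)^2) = 1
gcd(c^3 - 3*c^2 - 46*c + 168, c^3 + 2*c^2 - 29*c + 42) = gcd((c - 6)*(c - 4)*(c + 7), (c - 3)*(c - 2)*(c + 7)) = c + 7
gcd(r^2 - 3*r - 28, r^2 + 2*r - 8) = r + 4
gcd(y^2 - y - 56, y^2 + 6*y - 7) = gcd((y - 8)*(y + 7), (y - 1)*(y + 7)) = y + 7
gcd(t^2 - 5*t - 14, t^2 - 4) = t + 2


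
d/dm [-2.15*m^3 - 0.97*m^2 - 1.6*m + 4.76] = -6.45*m^2 - 1.94*m - 1.6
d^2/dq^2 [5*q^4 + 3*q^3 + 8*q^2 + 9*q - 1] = 60*q^2 + 18*q + 16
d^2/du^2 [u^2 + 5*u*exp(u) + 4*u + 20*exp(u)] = 5*u*exp(u) + 30*exp(u) + 2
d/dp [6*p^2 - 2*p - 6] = 12*p - 2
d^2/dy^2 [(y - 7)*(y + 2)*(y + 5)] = 6*y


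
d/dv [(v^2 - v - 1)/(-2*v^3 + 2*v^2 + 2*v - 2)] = (v^3/2 - v^2/2 - v - 1)/(v^5 - v^4 - 2*v^3 + 2*v^2 + v - 1)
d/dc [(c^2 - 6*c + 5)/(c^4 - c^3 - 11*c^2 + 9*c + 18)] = (2*(c - 3)*(c^4 - c^3 - 11*c^2 + 9*c + 18) - (c^2 - 6*c + 5)*(4*c^3 - 3*c^2 - 22*c + 9))/(c^4 - c^3 - 11*c^2 + 9*c + 18)^2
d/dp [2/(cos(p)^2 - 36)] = 4*sin(p)*cos(p)/(cos(p)^2 - 36)^2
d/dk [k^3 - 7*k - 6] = 3*k^2 - 7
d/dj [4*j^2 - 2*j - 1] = 8*j - 2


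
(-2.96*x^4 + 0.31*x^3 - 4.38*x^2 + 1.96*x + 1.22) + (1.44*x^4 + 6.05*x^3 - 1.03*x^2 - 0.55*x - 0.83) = -1.52*x^4 + 6.36*x^3 - 5.41*x^2 + 1.41*x + 0.39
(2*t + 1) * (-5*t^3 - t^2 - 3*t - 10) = -10*t^4 - 7*t^3 - 7*t^2 - 23*t - 10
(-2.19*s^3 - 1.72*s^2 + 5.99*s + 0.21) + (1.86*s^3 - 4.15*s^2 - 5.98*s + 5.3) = -0.33*s^3 - 5.87*s^2 + 0.00999999999999979*s + 5.51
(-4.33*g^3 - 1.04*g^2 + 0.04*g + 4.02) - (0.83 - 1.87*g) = -4.33*g^3 - 1.04*g^2 + 1.91*g + 3.19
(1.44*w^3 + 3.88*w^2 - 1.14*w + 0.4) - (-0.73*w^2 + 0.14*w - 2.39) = 1.44*w^3 + 4.61*w^2 - 1.28*w + 2.79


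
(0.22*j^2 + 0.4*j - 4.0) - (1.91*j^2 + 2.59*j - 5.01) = -1.69*j^2 - 2.19*j + 1.01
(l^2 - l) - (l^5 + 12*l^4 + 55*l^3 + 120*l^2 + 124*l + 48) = -l^5 - 12*l^4 - 55*l^3 - 119*l^2 - 125*l - 48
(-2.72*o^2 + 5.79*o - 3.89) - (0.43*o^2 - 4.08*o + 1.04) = -3.15*o^2 + 9.87*o - 4.93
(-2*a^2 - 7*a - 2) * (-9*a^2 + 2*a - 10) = 18*a^4 + 59*a^3 + 24*a^2 + 66*a + 20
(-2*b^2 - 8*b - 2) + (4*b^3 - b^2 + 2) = 4*b^3 - 3*b^2 - 8*b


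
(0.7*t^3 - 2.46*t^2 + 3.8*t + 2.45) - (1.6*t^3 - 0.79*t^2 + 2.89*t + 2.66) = -0.9*t^3 - 1.67*t^2 + 0.91*t - 0.21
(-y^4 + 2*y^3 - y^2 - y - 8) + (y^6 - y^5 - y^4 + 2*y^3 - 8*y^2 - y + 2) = y^6 - y^5 - 2*y^4 + 4*y^3 - 9*y^2 - 2*y - 6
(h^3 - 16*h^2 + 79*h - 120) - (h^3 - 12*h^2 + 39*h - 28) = -4*h^2 + 40*h - 92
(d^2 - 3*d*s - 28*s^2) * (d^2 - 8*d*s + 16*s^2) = d^4 - 11*d^3*s + 12*d^2*s^2 + 176*d*s^3 - 448*s^4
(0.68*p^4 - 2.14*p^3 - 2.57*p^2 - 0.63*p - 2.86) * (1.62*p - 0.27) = 1.1016*p^5 - 3.6504*p^4 - 3.5856*p^3 - 0.3267*p^2 - 4.4631*p + 0.7722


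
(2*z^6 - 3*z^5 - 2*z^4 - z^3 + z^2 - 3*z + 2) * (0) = 0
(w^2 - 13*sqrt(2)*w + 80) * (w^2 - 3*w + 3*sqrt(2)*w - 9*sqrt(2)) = w^4 - 10*sqrt(2)*w^3 - 3*w^3 + 2*w^2 + 30*sqrt(2)*w^2 - 6*w + 240*sqrt(2)*w - 720*sqrt(2)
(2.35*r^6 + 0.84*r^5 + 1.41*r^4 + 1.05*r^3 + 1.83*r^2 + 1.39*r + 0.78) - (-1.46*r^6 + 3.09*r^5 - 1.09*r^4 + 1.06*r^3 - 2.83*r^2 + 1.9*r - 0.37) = 3.81*r^6 - 2.25*r^5 + 2.5*r^4 - 0.01*r^3 + 4.66*r^2 - 0.51*r + 1.15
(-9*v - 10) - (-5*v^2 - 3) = 5*v^2 - 9*v - 7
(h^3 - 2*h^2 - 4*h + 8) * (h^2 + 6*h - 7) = h^5 + 4*h^4 - 23*h^3 - 2*h^2 + 76*h - 56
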